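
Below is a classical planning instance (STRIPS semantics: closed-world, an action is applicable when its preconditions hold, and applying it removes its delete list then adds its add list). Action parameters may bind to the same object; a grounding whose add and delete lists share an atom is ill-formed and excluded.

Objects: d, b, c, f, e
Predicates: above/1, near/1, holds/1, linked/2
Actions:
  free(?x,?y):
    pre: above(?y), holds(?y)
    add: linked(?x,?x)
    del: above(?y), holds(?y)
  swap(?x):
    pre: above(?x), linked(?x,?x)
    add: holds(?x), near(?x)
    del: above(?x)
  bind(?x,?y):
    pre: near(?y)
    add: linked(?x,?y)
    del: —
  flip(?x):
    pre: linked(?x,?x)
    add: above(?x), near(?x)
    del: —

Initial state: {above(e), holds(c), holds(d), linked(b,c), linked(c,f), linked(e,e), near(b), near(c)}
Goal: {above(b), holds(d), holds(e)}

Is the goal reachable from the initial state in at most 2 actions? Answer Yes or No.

1. swap(e)  →  {holds(c), holds(d), holds(e), linked(b,c), linked(c,f), linked(e,e), near(b), near(c), near(e)}
2. bind(b,b)  →  {holds(c), holds(d), holds(e), linked(b,b), linked(b,c), linked(c,f), linked(e,e), near(b), near(c), near(e)}
3. flip(b)  →  {above(b), holds(c), holds(d), holds(e), linked(b,b), linked(b,c), linked(c,f), linked(e,e), near(b), near(c), near(e)}
optimal plan length = 3; 3 > 2

No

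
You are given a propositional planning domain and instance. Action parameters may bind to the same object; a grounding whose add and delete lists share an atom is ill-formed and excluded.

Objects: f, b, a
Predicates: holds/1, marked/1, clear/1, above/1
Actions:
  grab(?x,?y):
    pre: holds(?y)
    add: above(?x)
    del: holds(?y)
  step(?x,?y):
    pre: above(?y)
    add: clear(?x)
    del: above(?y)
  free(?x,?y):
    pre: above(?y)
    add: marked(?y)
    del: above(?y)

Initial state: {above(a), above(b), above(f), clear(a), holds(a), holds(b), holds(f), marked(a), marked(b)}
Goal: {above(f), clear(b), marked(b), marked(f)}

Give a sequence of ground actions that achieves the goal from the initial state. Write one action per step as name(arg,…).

step(b,b); free(f,f); grab(f,f)

1. step(b,b)  →  {above(a), above(f), clear(a), clear(b), holds(a), holds(b), holds(f), marked(a), marked(b)}
2. free(f,f)  →  {above(a), clear(a), clear(b), holds(a), holds(b), holds(f), marked(a), marked(b), marked(f)}
3. grab(f,f)  →  {above(a), above(f), clear(a), clear(b), holds(a), holds(b), marked(a), marked(b), marked(f)}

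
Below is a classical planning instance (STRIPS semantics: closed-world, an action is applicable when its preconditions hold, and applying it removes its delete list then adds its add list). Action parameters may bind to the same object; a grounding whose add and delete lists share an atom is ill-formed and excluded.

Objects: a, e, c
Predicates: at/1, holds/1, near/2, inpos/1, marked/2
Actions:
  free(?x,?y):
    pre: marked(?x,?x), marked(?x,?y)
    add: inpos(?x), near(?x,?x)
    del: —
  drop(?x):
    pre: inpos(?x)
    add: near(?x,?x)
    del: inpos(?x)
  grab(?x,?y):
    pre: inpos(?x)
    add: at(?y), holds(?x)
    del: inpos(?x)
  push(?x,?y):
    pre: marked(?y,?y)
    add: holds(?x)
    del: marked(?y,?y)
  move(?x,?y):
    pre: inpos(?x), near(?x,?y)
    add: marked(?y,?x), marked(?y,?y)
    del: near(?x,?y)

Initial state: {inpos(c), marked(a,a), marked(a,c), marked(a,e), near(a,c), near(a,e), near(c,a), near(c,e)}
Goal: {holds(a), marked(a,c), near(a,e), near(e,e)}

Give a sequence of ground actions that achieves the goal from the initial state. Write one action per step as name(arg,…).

push(a,a); move(c,e); free(e,e)

1. push(a,a)  →  {holds(a), inpos(c), marked(a,c), marked(a,e), near(a,c), near(a,e), near(c,a), near(c,e)}
2. move(c,e)  →  {holds(a), inpos(c), marked(a,c), marked(a,e), marked(e,c), marked(e,e), near(a,c), near(a,e), near(c,a)}
3. free(e,e)  →  {holds(a), inpos(c), inpos(e), marked(a,c), marked(a,e), marked(e,c), marked(e,e), near(a,c), near(a,e), near(c,a), near(e,e)}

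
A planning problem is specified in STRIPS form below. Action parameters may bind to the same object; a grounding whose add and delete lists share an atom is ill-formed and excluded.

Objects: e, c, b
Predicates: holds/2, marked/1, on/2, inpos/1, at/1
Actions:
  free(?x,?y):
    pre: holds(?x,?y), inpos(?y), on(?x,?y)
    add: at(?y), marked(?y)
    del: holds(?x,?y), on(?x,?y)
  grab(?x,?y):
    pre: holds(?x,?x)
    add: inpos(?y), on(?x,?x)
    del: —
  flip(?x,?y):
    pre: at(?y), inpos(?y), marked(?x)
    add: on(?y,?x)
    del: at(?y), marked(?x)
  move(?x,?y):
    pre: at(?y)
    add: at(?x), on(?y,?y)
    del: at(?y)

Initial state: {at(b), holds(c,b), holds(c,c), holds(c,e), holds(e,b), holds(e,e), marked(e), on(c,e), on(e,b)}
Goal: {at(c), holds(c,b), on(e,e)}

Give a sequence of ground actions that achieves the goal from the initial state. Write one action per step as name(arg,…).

grab(e,e); move(c,b)

1. grab(e,e)  →  {at(b), holds(c,b), holds(c,c), holds(c,e), holds(e,b), holds(e,e), inpos(e), marked(e), on(c,e), on(e,b), on(e,e)}
2. move(c,b)  →  {at(c), holds(c,b), holds(c,c), holds(c,e), holds(e,b), holds(e,e), inpos(e), marked(e), on(b,b), on(c,e), on(e,b), on(e,e)}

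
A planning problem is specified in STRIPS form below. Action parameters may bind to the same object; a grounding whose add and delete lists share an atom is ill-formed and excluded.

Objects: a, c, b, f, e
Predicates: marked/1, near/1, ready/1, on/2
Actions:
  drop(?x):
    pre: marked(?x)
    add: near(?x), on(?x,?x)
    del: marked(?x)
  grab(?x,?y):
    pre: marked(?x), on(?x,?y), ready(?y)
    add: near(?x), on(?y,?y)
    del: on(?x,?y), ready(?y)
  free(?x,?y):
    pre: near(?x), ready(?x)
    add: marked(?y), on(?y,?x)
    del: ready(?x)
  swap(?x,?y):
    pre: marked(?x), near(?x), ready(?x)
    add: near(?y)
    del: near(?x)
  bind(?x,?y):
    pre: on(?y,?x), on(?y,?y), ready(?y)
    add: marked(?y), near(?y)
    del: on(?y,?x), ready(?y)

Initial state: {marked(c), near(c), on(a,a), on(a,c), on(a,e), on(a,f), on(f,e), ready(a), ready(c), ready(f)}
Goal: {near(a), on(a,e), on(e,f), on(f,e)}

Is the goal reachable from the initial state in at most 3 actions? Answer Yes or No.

Yes

1. swap(c,f)  →  {marked(c), near(f), on(a,a), on(a,c), on(a,e), on(a,f), on(f,e), ready(a), ready(c), ready(f)}
2. free(f,e)  →  {marked(c), marked(e), near(f), on(a,a), on(a,c), on(a,e), on(a,f), on(e,f), on(f,e), ready(a), ready(c)}
3. bind(a,a)  →  {marked(a), marked(c), marked(e), near(a), near(f), on(a,c), on(a,e), on(a,f), on(e,f), on(f,e), ready(c)}
optimal plan length = 3; 3 ≤ 3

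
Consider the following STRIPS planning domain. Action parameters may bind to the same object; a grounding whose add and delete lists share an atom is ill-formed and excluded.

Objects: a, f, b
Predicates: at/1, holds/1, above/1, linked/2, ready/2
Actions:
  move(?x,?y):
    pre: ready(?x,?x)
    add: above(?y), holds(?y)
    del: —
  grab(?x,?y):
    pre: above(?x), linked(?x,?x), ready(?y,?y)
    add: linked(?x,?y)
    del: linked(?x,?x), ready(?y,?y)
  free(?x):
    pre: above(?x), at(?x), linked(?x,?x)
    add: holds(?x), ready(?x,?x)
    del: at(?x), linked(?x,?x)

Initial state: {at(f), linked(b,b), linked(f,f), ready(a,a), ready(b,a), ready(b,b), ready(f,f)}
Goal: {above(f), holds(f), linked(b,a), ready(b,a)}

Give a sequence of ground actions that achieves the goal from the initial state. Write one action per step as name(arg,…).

move(a,f); move(a,b); grab(b,a)

1. move(a,f)  →  {above(f), at(f), holds(f), linked(b,b), linked(f,f), ready(a,a), ready(b,a), ready(b,b), ready(f,f)}
2. move(a,b)  →  {above(b), above(f), at(f), holds(b), holds(f), linked(b,b), linked(f,f), ready(a,a), ready(b,a), ready(b,b), ready(f,f)}
3. grab(b,a)  →  {above(b), above(f), at(f), holds(b), holds(f), linked(b,a), linked(f,f), ready(b,a), ready(b,b), ready(f,f)}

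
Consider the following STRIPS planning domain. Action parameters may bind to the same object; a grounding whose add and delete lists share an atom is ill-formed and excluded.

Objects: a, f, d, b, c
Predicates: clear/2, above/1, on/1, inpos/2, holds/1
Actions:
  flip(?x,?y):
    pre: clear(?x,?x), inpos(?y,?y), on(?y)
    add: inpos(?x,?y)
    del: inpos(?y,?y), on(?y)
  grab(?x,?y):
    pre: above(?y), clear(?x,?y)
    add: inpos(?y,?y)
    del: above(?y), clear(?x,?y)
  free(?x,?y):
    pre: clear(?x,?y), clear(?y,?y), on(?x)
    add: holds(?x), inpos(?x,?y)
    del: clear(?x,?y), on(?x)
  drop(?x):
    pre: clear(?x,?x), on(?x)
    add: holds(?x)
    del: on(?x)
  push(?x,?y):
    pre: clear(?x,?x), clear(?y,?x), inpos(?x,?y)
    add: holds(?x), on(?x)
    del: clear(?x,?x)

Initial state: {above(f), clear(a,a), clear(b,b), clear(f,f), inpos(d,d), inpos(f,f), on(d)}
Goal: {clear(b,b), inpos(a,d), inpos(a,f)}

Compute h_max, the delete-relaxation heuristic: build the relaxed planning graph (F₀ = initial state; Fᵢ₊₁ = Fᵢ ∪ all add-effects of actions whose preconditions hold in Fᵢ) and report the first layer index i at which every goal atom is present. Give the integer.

2

F0 = init (7 atoms)
F1 = F0 ∪ {holds(f), inpos(a,d), inpos(b,d), inpos(f,d), on(f)}  (12 atoms)
F2 = F1 ∪ {inpos(a,f), inpos(b,f)}  (14 atoms)
goal ⊆ F2  ⇒  h_max = 2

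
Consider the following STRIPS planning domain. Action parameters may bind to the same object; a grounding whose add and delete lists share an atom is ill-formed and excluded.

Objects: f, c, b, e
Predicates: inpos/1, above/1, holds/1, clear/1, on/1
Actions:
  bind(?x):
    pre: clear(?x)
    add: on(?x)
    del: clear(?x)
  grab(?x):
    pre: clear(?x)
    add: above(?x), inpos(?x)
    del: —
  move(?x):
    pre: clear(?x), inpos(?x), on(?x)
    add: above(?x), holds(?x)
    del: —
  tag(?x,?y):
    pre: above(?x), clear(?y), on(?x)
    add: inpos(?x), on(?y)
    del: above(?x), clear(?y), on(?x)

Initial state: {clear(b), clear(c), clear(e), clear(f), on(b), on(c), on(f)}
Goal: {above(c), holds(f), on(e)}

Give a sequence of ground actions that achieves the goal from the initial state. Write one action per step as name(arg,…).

1. bind(e)  →  {clear(b), clear(c), clear(f), on(b), on(c), on(e), on(f)}
2. grab(f)  →  {above(f), clear(b), clear(c), clear(f), inpos(f), on(b), on(c), on(e), on(f)}
3. grab(c)  →  {above(c), above(f), clear(b), clear(c), clear(f), inpos(c), inpos(f), on(b), on(c), on(e), on(f)}
4. move(f)  →  {above(c), above(f), clear(b), clear(c), clear(f), holds(f), inpos(c), inpos(f), on(b), on(c), on(e), on(f)}

bind(e); grab(f); grab(c); move(f)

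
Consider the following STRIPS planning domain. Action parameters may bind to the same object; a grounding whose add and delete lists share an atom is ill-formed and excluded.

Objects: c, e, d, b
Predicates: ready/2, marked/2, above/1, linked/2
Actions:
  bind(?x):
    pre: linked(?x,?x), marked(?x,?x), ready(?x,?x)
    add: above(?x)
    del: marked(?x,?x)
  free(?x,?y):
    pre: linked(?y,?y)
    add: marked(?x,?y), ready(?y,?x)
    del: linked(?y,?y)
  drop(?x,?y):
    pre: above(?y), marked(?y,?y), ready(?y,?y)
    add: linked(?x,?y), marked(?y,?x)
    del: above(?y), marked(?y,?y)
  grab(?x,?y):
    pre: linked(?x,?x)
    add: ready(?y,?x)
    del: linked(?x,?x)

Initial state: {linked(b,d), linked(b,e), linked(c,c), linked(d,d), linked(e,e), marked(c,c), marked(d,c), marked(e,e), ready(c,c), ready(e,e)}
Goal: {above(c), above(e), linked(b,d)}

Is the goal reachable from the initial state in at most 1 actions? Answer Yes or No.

No

1. bind(c)  →  {above(c), linked(b,d), linked(b,e), linked(c,c), linked(d,d), linked(e,e), marked(d,c), marked(e,e), ready(c,c), ready(e,e)}
2. bind(e)  →  {above(c), above(e), linked(b,d), linked(b,e), linked(c,c), linked(d,d), linked(e,e), marked(d,c), ready(c,c), ready(e,e)}
optimal plan length = 2; 2 > 1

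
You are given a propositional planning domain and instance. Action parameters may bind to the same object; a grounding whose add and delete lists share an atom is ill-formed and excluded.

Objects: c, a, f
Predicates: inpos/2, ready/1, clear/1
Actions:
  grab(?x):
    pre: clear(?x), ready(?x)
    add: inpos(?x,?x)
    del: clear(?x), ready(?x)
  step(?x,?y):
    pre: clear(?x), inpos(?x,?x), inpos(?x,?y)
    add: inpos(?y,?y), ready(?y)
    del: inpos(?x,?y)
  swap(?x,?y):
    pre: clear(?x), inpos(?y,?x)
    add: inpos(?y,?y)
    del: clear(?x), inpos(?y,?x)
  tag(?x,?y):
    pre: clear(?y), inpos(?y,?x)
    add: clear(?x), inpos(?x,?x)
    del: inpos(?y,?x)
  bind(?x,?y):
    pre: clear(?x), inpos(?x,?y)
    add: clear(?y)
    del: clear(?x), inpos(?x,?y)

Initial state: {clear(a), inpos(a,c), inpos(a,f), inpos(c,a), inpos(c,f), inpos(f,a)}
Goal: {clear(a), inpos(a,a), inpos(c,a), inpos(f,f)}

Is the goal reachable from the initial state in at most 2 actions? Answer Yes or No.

1. tag(f,a)  →  {clear(a), clear(f), inpos(a,c), inpos(c,a), inpos(c,f), inpos(f,a), inpos(f,f)}
2. step(f,a)  →  {clear(a), clear(f), inpos(a,a), inpos(a,c), inpos(c,a), inpos(c,f), inpos(f,f), ready(a)}
optimal plan length = 2; 2 ≤ 2

Yes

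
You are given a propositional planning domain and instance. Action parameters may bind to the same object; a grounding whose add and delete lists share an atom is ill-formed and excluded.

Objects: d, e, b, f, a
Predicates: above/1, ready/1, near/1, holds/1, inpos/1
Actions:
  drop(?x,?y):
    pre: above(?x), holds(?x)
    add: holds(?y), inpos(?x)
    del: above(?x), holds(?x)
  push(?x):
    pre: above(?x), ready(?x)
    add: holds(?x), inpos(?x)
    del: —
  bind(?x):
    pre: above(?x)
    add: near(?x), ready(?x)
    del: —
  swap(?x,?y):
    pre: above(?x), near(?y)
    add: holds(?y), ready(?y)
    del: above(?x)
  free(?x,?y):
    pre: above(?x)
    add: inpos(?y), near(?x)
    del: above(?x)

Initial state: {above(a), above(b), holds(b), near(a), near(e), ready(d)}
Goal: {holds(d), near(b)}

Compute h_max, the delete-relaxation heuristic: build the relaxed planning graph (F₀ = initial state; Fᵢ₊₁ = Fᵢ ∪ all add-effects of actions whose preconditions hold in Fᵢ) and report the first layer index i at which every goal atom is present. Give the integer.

F0 = init (6 atoms)
F1 = F0 ∪ {holds(a), holds(d), holds(e), holds(f), inpos(a), inpos(b), inpos(d), inpos(e), inpos(f), near(b), ready(a), ready(b), ready(e)}  (19 atoms)
goal ⊆ F1  ⇒  h_max = 1

1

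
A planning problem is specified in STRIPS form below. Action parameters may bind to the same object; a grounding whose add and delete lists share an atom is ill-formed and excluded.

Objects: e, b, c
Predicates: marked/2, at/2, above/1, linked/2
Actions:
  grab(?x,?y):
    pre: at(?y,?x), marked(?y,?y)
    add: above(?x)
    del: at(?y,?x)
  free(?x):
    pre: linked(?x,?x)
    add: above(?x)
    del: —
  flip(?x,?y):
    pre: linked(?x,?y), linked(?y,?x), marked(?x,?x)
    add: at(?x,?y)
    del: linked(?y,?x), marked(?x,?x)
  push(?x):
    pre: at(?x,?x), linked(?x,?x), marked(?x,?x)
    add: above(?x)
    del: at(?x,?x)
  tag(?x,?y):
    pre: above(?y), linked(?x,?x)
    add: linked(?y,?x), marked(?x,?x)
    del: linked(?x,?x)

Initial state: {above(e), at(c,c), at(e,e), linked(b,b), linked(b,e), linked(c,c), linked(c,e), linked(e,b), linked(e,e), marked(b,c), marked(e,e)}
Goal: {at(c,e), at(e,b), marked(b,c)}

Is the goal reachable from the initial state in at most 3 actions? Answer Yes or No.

1. flip(e,b)  →  {above(e), at(c,c), at(e,b), at(e,e), linked(b,b), linked(c,c), linked(c,e), linked(e,b), linked(e,e), marked(b,c)}
2. tag(c,e)  →  {above(e), at(c,c), at(e,b), at(e,e), linked(b,b), linked(c,e), linked(e,b), linked(e,c), linked(e,e), marked(b,c), marked(c,c)}
3. flip(c,e)  →  {above(e), at(c,c), at(c,e), at(e,b), at(e,e), linked(b,b), linked(c,e), linked(e,b), linked(e,e), marked(b,c)}
optimal plan length = 3; 3 ≤ 3

Yes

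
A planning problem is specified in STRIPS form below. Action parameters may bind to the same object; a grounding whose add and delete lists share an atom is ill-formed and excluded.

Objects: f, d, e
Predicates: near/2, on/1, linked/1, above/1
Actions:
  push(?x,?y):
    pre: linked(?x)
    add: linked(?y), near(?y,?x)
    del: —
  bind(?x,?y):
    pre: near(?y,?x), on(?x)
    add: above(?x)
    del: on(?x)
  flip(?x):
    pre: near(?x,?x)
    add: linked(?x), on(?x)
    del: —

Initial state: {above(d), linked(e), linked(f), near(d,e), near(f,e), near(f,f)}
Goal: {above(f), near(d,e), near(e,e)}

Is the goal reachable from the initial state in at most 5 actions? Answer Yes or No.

1. push(e,e)  →  {above(d), linked(e), linked(f), near(d,e), near(e,e), near(f,e), near(f,f)}
2. flip(f)  →  {above(d), linked(e), linked(f), near(d,e), near(e,e), near(f,e), near(f,f), on(f)}
3. bind(f,f)  →  {above(d), above(f), linked(e), linked(f), near(d,e), near(e,e), near(f,e), near(f,f)}
optimal plan length = 3; 3 ≤ 5

Yes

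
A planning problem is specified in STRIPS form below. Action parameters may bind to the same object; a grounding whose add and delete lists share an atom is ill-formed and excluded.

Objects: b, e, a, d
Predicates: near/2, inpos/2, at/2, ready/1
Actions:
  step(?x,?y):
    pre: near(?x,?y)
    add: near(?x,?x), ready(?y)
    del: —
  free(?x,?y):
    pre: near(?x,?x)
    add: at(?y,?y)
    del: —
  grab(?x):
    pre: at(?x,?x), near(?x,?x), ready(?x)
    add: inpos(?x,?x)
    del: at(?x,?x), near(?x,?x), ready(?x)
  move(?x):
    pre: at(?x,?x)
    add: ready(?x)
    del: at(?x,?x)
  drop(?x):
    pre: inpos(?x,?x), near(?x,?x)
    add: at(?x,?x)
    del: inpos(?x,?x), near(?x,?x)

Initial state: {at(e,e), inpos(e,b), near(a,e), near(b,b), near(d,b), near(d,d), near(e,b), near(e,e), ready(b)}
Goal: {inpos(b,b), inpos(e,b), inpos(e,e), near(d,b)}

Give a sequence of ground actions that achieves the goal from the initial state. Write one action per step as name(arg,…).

step(e,e); free(b,b); grab(b); grab(e)

1. step(e,e)  →  {at(e,e), inpos(e,b), near(a,e), near(b,b), near(d,b), near(d,d), near(e,b), near(e,e), ready(b), ready(e)}
2. free(b,b)  →  {at(b,b), at(e,e), inpos(e,b), near(a,e), near(b,b), near(d,b), near(d,d), near(e,b), near(e,e), ready(b), ready(e)}
3. grab(b)  →  {at(e,e), inpos(b,b), inpos(e,b), near(a,e), near(d,b), near(d,d), near(e,b), near(e,e), ready(e)}
4. grab(e)  →  {inpos(b,b), inpos(e,b), inpos(e,e), near(a,e), near(d,b), near(d,d), near(e,b)}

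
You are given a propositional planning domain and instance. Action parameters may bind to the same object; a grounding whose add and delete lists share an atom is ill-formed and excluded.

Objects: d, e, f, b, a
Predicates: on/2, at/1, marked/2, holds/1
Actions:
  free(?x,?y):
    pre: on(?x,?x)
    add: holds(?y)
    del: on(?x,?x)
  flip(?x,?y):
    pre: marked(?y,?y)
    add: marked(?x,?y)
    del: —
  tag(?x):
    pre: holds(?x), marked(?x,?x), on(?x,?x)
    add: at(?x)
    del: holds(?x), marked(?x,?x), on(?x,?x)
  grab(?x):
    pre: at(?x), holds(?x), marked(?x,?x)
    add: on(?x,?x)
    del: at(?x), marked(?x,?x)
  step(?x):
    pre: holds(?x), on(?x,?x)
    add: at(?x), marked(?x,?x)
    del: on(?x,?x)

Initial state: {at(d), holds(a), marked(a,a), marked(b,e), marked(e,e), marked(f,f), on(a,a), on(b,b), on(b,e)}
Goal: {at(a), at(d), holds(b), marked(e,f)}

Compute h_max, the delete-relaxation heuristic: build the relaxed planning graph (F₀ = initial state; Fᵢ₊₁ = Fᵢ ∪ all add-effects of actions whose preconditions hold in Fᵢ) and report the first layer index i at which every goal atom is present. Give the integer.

F0 = init (9 atoms)
F1 = F0 ∪ {at(a), holds(b), holds(d), holds(e), holds(f), marked(a,e), marked(a,f), marked(b,a), marked(b,f), marked(d,a), marked(d,e), marked(d,f), marked(e,a), marked(e,f), marked(f,a), marked(f,e)}  (25 atoms)
goal ⊆ F1  ⇒  h_max = 1

1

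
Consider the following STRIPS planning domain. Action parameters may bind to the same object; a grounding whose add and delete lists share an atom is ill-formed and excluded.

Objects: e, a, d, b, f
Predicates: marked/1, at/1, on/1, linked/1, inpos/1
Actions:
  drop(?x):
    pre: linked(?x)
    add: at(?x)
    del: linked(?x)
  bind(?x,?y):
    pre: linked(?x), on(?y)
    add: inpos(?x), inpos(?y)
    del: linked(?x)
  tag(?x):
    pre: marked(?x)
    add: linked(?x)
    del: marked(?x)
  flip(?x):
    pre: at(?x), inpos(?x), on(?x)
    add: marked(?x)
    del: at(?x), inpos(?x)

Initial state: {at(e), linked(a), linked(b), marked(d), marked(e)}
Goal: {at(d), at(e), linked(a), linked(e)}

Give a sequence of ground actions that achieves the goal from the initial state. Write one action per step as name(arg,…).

tag(e); tag(d); drop(d)

1. tag(e)  →  {at(e), linked(a), linked(b), linked(e), marked(d)}
2. tag(d)  →  {at(e), linked(a), linked(b), linked(d), linked(e)}
3. drop(d)  →  {at(d), at(e), linked(a), linked(b), linked(e)}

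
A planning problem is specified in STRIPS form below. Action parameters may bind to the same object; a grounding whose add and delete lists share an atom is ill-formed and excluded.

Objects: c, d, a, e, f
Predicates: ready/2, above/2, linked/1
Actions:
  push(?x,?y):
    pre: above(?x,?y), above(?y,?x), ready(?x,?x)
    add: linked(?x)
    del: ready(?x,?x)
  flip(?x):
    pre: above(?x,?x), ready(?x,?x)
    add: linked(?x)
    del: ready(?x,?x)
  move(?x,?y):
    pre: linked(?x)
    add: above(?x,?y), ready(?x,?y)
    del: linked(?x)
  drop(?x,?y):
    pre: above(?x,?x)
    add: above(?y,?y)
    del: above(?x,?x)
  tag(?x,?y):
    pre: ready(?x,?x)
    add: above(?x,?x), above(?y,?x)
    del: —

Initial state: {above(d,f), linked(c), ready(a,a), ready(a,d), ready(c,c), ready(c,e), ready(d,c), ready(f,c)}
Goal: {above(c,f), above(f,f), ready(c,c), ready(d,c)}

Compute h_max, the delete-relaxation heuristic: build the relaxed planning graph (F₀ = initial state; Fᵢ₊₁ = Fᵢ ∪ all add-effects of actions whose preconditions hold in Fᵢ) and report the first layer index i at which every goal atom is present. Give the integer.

F0 = init (8 atoms)
F1 = F0 ∪ {above(a,a), above(a,c), above(c,a), above(c,c), above(c,d), above(c,e), above(c,f), above(d,a), above(d,c), above(e,a), above(e,c), above(f,a), above(f,c), ready(c,a), ready(c,d), ready(c,f)}  (24 atoms)
F2 = F1 ∪ {above(d,d), above(e,e), above(f,f), linked(a)}  (28 atoms)
goal ⊆ F2  ⇒  h_max = 2

2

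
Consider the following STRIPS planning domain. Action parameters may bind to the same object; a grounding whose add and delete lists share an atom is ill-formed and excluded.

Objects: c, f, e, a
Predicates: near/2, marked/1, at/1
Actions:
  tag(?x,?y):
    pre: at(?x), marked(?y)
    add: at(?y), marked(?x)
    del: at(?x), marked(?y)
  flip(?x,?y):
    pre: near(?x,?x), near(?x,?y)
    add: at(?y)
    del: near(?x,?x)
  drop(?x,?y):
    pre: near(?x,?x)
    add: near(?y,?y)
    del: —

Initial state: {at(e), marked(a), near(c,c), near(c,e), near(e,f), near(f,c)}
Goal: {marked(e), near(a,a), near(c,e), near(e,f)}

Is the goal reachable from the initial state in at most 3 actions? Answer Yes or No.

Yes

1. tag(e,a)  →  {at(a), marked(e), near(c,c), near(c,e), near(e,f), near(f,c)}
2. drop(c,a)  →  {at(a), marked(e), near(a,a), near(c,c), near(c,e), near(e,f), near(f,c)}
optimal plan length = 2; 2 ≤ 3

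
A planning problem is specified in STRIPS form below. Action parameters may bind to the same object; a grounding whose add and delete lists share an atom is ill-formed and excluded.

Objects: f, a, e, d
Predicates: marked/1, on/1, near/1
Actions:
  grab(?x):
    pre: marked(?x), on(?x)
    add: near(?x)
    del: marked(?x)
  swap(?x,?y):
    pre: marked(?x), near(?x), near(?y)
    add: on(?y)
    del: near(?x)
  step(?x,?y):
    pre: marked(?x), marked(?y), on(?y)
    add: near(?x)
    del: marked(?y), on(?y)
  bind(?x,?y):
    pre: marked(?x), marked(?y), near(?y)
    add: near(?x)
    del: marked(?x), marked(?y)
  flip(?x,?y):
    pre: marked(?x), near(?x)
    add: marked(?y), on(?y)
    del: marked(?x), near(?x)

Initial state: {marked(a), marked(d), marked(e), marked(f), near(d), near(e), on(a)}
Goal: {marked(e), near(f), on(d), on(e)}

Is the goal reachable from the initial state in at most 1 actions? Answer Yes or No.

No

1. swap(e,e)  →  {marked(a), marked(d), marked(e), marked(f), near(d), on(a), on(e)}
2. swap(d,d)  →  {marked(a), marked(d), marked(e), marked(f), on(a), on(d), on(e)}
3. step(f,a)  →  {marked(d), marked(e), marked(f), near(f), on(d), on(e)}
optimal plan length = 3; 3 > 1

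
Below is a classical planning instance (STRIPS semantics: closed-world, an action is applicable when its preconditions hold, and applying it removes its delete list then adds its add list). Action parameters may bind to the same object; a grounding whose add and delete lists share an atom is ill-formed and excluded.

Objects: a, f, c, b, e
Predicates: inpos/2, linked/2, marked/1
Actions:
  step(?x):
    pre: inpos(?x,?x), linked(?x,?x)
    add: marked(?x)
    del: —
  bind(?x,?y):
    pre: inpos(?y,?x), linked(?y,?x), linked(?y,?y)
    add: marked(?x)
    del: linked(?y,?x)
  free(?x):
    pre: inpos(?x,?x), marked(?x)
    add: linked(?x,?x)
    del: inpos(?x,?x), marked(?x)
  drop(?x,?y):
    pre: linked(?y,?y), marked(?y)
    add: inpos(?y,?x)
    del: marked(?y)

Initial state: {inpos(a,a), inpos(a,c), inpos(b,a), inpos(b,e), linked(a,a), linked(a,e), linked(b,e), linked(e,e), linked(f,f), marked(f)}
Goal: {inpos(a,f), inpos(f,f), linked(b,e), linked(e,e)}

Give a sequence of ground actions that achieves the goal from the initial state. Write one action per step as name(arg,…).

1. step(a)  →  {inpos(a,a), inpos(a,c), inpos(b,a), inpos(b,e), linked(a,a), linked(a,e), linked(b,e), linked(e,e), linked(f,f), marked(a), marked(f)}
2. drop(f,a)  →  {inpos(a,a), inpos(a,c), inpos(a,f), inpos(b,a), inpos(b,e), linked(a,a), linked(a,e), linked(b,e), linked(e,e), linked(f,f), marked(f)}
3. drop(f,f)  →  {inpos(a,a), inpos(a,c), inpos(a,f), inpos(b,a), inpos(b,e), inpos(f,f), linked(a,a), linked(a,e), linked(b,e), linked(e,e), linked(f,f)}

step(a); drop(f,a); drop(f,f)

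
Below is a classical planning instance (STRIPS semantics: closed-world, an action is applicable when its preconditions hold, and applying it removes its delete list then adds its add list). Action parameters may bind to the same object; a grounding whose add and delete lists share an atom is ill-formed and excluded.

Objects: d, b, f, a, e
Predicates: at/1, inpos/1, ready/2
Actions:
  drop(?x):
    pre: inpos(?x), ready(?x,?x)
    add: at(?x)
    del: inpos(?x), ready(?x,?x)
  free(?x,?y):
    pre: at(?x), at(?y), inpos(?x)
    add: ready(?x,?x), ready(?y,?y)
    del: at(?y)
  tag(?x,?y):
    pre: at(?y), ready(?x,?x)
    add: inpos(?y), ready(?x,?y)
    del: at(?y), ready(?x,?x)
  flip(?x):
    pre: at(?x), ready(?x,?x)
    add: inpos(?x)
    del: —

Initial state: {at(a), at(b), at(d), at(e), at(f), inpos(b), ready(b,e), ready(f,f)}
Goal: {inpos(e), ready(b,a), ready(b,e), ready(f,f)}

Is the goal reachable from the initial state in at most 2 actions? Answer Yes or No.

1. free(b,d)  →  {at(a), at(b), at(e), at(f), inpos(b), ready(b,b), ready(b,e), ready(d,d), ready(f,f)}
2. tag(d,e)  →  {at(a), at(b), at(f), inpos(b), inpos(e), ready(b,b), ready(b,e), ready(d,e), ready(f,f)}
3. tag(b,a)  →  {at(b), at(f), inpos(a), inpos(b), inpos(e), ready(b,a), ready(b,e), ready(d,e), ready(f,f)}
optimal plan length = 3; 3 > 2

No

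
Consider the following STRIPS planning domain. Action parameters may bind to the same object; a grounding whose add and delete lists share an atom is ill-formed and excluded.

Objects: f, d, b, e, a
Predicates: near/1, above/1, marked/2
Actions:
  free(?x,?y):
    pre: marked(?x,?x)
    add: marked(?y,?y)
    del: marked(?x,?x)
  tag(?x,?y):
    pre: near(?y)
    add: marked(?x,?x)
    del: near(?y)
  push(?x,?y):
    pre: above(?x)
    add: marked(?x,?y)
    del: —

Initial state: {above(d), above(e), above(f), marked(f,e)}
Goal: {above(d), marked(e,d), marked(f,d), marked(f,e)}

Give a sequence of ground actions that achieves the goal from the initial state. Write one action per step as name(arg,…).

push(f,d); push(e,d)

1. push(f,d)  →  {above(d), above(e), above(f), marked(f,d), marked(f,e)}
2. push(e,d)  →  {above(d), above(e), above(f), marked(e,d), marked(f,d), marked(f,e)}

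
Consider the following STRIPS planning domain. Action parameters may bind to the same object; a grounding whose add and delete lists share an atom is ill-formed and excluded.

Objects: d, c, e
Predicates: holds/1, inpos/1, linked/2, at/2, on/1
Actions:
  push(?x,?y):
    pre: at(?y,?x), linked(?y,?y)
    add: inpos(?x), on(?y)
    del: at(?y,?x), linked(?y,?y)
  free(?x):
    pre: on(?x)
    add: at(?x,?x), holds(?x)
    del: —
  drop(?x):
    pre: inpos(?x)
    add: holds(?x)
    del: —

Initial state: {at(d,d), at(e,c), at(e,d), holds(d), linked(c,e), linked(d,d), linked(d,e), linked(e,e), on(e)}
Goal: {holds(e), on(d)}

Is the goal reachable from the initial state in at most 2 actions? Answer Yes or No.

Yes

1. push(d,d)  →  {at(e,c), at(e,d), holds(d), inpos(d), linked(c,e), linked(d,e), linked(e,e), on(d), on(e)}
2. free(e)  →  {at(e,c), at(e,d), at(e,e), holds(d), holds(e), inpos(d), linked(c,e), linked(d,e), linked(e,e), on(d), on(e)}
optimal plan length = 2; 2 ≤ 2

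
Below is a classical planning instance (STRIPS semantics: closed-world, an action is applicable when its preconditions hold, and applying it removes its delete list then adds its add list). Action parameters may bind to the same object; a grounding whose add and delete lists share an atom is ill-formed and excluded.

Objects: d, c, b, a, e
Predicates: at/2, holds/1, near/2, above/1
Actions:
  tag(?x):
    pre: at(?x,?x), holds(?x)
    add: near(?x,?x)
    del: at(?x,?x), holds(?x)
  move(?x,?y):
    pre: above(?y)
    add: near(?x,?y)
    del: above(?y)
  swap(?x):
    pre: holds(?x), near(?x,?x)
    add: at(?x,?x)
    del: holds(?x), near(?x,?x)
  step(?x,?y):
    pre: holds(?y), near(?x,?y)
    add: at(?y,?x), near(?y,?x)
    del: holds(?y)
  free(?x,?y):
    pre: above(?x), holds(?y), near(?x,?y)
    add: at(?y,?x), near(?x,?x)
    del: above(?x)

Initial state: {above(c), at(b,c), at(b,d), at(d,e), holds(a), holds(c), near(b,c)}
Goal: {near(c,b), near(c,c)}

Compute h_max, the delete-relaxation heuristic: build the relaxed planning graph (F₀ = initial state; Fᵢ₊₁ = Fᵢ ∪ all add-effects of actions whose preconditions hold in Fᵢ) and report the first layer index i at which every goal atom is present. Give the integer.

1

F0 = init (7 atoms)
F1 = F0 ∪ {at(c,b), near(a,c), near(c,b), near(c,c), near(d,c), near(e,c)}  (13 atoms)
goal ⊆ F1  ⇒  h_max = 1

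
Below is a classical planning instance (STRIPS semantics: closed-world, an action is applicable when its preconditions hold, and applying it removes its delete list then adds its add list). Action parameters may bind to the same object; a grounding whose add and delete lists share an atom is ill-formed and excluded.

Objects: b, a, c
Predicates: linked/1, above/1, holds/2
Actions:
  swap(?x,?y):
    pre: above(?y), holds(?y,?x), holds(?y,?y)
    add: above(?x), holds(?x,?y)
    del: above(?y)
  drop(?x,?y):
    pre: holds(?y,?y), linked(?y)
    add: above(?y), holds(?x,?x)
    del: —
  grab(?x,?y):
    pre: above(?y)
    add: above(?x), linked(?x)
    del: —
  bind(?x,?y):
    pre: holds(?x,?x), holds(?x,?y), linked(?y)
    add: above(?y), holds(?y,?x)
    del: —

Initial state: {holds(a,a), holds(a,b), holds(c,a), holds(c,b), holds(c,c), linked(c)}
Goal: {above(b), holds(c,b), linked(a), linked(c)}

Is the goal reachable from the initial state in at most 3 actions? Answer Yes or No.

Yes

1. drop(b,c)  →  {above(c), holds(a,a), holds(a,b), holds(b,b), holds(c,a), holds(c,b), holds(c,c), linked(c)}
2. swap(b,c)  →  {above(b), holds(a,a), holds(a,b), holds(b,b), holds(b,c), holds(c,a), holds(c,b), holds(c,c), linked(c)}
3. grab(a,b)  →  {above(a), above(b), holds(a,a), holds(a,b), holds(b,b), holds(b,c), holds(c,a), holds(c,b), holds(c,c), linked(a), linked(c)}
optimal plan length = 3; 3 ≤ 3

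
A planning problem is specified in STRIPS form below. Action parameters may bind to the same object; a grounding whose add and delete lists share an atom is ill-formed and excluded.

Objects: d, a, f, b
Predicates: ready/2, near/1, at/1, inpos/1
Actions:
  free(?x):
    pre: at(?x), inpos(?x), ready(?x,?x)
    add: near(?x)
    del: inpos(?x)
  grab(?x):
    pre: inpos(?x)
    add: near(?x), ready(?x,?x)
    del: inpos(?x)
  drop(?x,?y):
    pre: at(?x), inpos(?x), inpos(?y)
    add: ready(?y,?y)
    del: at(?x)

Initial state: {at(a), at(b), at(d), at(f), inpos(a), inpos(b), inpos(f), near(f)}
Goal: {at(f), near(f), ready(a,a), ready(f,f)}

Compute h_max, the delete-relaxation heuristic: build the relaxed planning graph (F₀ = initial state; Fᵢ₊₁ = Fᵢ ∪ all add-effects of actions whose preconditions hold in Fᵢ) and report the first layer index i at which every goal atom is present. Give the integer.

F0 = init (8 atoms)
F1 = F0 ∪ {near(a), near(b), ready(a,a), ready(b,b), ready(f,f)}  (13 atoms)
goal ⊆ F1  ⇒  h_max = 1

1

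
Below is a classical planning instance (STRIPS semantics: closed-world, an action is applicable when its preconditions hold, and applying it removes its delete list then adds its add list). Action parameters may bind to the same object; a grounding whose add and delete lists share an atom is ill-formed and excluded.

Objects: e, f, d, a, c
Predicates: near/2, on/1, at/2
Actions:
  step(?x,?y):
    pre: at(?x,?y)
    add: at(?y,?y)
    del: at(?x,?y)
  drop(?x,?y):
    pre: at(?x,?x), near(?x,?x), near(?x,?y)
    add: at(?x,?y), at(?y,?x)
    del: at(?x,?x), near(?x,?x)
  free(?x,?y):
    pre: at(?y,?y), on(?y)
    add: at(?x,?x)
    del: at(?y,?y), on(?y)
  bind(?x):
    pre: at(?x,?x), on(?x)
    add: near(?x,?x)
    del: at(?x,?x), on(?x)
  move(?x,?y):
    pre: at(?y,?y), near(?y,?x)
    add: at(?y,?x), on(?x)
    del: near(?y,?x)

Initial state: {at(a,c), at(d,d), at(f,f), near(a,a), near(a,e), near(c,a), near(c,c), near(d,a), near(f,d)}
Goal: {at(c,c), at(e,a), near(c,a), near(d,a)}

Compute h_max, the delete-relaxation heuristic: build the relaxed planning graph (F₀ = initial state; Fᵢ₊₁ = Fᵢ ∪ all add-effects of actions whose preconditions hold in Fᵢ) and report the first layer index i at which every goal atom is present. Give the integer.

F0 = init (9 atoms)
F1 = F0 ∪ {at(c,c), at(d,a), at(f,d), on(a), on(d)}  (14 atoms)
F2 = F1 ∪ {at(a,a), at(c,a), at(e,e), near(d,d), on(c)}  (19 atoms)
F3 = F2 ∪ {at(a,d), at(a,e), at(e,a), on(e)}  (23 atoms)
goal ⊆ F3  ⇒  h_max = 3

3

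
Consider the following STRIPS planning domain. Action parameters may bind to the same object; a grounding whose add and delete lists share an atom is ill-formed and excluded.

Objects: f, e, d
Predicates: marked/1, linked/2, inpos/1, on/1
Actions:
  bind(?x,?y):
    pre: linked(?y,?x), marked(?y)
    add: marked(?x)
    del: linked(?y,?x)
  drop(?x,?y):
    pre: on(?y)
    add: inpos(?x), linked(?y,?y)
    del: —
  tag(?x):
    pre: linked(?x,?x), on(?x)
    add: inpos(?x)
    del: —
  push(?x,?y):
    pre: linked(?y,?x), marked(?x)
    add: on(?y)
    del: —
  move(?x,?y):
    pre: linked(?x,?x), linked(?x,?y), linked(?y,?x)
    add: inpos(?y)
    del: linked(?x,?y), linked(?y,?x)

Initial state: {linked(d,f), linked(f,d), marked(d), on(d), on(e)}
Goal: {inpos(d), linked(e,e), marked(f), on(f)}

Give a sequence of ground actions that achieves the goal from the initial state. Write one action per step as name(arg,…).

1. bind(f,d)  →  {linked(f,d), marked(d), marked(f), on(d), on(e)}
2. drop(d,e)  →  {inpos(d), linked(e,e), linked(f,d), marked(d), marked(f), on(d), on(e)}
3. push(d,f)  →  {inpos(d), linked(e,e), linked(f,d), marked(d), marked(f), on(d), on(e), on(f)}

bind(f,d); drop(d,e); push(d,f)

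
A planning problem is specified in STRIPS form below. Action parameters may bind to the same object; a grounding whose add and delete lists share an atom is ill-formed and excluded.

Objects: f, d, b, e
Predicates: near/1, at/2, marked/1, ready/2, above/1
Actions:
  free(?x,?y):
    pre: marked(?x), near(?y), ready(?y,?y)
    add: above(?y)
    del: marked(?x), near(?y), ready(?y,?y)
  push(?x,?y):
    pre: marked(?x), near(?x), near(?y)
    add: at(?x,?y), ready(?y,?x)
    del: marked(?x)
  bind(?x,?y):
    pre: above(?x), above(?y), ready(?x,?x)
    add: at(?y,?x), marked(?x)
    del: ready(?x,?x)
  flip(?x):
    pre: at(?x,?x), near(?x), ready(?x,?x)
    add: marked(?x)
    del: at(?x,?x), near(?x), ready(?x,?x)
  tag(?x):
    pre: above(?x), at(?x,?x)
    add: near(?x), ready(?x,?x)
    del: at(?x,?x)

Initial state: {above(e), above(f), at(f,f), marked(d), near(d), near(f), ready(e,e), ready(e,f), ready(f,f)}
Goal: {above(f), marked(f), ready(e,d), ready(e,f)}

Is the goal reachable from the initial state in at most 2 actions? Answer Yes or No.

1. bind(f,f)  →  {above(e), above(f), at(f,f), marked(d), marked(f), near(d), near(f), ready(e,e), ready(e,f)}
2. bind(e,e)  →  {above(e), above(f), at(e,e), at(f,f), marked(d), marked(e), marked(f), near(d), near(f), ready(e,f)}
3. tag(e)  →  {above(e), above(f), at(f,f), marked(d), marked(e), marked(f), near(d), near(e), near(f), ready(e,e), ready(e,f)}
4. push(d,e)  →  {above(e), above(f), at(d,e), at(f,f), marked(e), marked(f), near(d), near(e), near(f), ready(e,d), ready(e,e), ready(e,f)}
optimal plan length = 4; 4 > 2

No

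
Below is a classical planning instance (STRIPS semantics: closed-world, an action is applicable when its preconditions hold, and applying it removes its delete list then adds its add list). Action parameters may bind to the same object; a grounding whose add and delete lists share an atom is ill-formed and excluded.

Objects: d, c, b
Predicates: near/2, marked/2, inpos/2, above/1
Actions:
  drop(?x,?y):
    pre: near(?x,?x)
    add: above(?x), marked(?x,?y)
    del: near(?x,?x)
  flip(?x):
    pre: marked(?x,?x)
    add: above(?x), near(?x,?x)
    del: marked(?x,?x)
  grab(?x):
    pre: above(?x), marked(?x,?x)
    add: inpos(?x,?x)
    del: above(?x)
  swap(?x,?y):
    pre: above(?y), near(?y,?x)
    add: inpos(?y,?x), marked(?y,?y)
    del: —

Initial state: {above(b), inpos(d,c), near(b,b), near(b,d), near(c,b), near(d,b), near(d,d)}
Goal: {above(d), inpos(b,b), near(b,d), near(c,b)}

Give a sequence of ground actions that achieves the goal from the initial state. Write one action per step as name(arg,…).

drop(d,d); swap(b,b)

1. drop(d,d)  →  {above(b), above(d), inpos(d,c), marked(d,d), near(b,b), near(b,d), near(c,b), near(d,b)}
2. swap(b,b)  →  {above(b), above(d), inpos(b,b), inpos(d,c), marked(b,b), marked(d,d), near(b,b), near(b,d), near(c,b), near(d,b)}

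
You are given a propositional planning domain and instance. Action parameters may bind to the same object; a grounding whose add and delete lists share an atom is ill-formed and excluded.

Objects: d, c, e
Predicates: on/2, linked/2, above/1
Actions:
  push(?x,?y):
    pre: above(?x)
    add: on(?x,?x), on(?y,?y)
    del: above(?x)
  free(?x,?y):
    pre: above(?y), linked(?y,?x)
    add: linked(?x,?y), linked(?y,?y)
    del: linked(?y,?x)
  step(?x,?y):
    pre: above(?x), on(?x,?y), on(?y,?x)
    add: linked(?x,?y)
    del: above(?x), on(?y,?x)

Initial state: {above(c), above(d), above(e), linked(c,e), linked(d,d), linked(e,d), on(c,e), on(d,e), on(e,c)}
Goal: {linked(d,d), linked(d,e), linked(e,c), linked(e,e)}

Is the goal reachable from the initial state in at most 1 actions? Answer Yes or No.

No

1. free(d,e)  →  {above(c), above(d), above(e), linked(c,e), linked(d,d), linked(d,e), linked(e,e), on(c,e), on(d,e), on(e,c)}
2. free(e,c)  →  {above(c), above(d), above(e), linked(c,c), linked(d,d), linked(d,e), linked(e,c), linked(e,e), on(c,e), on(d,e), on(e,c)}
optimal plan length = 2; 2 > 1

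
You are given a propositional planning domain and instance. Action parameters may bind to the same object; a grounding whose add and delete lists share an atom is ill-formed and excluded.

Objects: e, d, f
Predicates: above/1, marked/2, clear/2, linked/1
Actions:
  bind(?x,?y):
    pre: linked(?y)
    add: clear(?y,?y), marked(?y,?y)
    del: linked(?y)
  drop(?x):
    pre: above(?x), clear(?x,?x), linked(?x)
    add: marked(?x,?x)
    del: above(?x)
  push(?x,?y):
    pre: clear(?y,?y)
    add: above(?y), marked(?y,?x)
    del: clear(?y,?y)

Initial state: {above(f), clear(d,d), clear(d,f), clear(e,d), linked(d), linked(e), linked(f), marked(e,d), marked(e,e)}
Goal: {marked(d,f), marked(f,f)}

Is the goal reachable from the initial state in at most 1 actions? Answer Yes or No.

1. bind(e,f)  →  {above(f), clear(d,d), clear(d,f), clear(e,d), clear(f,f), linked(d), linked(e), marked(e,d), marked(e,e), marked(f,f)}
2. push(f,d)  →  {above(d), above(f), clear(d,f), clear(e,d), clear(f,f), linked(d), linked(e), marked(d,f), marked(e,d), marked(e,e), marked(f,f)}
optimal plan length = 2; 2 > 1

No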